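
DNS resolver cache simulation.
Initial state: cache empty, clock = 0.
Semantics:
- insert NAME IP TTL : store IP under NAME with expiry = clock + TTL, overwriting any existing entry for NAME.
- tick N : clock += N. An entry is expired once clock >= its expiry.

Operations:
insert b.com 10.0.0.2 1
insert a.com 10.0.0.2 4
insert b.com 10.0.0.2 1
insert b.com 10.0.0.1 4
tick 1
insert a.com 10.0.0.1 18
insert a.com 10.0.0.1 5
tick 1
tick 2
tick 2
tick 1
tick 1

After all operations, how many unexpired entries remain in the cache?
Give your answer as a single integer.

Answer: 0

Derivation:
Op 1: insert b.com -> 10.0.0.2 (expiry=0+1=1). clock=0
Op 2: insert a.com -> 10.0.0.2 (expiry=0+4=4). clock=0
Op 3: insert b.com -> 10.0.0.2 (expiry=0+1=1). clock=0
Op 4: insert b.com -> 10.0.0.1 (expiry=0+4=4). clock=0
Op 5: tick 1 -> clock=1.
Op 6: insert a.com -> 10.0.0.1 (expiry=1+18=19). clock=1
Op 7: insert a.com -> 10.0.0.1 (expiry=1+5=6). clock=1
Op 8: tick 1 -> clock=2.
Op 9: tick 2 -> clock=4. purged={b.com}
Op 10: tick 2 -> clock=6. purged={a.com}
Op 11: tick 1 -> clock=7.
Op 12: tick 1 -> clock=8.
Final cache (unexpired): {} -> size=0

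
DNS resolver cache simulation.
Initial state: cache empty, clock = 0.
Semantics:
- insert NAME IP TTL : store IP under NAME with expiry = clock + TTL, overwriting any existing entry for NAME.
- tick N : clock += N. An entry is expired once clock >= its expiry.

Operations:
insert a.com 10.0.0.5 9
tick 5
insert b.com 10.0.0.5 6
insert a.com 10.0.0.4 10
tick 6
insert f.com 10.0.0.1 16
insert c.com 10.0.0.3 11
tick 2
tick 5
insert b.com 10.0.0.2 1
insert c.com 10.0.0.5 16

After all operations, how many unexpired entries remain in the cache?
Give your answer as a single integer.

Op 1: insert a.com -> 10.0.0.5 (expiry=0+9=9). clock=0
Op 2: tick 5 -> clock=5.
Op 3: insert b.com -> 10.0.0.5 (expiry=5+6=11). clock=5
Op 4: insert a.com -> 10.0.0.4 (expiry=5+10=15). clock=5
Op 5: tick 6 -> clock=11. purged={b.com}
Op 6: insert f.com -> 10.0.0.1 (expiry=11+16=27). clock=11
Op 7: insert c.com -> 10.0.0.3 (expiry=11+11=22). clock=11
Op 8: tick 2 -> clock=13.
Op 9: tick 5 -> clock=18. purged={a.com}
Op 10: insert b.com -> 10.0.0.2 (expiry=18+1=19). clock=18
Op 11: insert c.com -> 10.0.0.5 (expiry=18+16=34). clock=18
Final cache (unexpired): {b.com,c.com,f.com} -> size=3

Answer: 3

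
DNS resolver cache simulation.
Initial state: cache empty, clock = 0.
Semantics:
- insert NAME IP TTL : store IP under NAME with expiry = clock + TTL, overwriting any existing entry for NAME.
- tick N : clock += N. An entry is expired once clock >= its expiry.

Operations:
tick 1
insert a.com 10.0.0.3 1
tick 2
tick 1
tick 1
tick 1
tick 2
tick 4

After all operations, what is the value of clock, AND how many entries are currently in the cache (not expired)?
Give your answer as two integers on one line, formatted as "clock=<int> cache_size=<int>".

Answer: clock=12 cache_size=0

Derivation:
Op 1: tick 1 -> clock=1.
Op 2: insert a.com -> 10.0.0.3 (expiry=1+1=2). clock=1
Op 3: tick 2 -> clock=3. purged={a.com}
Op 4: tick 1 -> clock=4.
Op 5: tick 1 -> clock=5.
Op 6: tick 1 -> clock=6.
Op 7: tick 2 -> clock=8.
Op 8: tick 4 -> clock=12.
Final clock = 12
Final cache (unexpired): {} -> size=0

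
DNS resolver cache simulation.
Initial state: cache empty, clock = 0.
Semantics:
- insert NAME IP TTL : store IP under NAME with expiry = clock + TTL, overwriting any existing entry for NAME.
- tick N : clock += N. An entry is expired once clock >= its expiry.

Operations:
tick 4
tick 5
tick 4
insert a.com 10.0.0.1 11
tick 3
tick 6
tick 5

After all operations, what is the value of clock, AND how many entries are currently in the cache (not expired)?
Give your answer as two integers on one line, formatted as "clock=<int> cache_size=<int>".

Answer: clock=27 cache_size=0

Derivation:
Op 1: tick 4 -> clock=4.
Op 2: tick 5 -> clock=9.
Op 3: tick 4 -> clock=13.
Op 4: insert a.com -> 10.0.0.1 (expiry=13+11=24). clock=13
Op 5: tick 3 -> clock=16.
Op 6: tick 6 -> clock=22.
Op 7: tick 5 -> clock=27. purged={a.com}
Final clock = 27
Final cache (unexpired): {} -> size=0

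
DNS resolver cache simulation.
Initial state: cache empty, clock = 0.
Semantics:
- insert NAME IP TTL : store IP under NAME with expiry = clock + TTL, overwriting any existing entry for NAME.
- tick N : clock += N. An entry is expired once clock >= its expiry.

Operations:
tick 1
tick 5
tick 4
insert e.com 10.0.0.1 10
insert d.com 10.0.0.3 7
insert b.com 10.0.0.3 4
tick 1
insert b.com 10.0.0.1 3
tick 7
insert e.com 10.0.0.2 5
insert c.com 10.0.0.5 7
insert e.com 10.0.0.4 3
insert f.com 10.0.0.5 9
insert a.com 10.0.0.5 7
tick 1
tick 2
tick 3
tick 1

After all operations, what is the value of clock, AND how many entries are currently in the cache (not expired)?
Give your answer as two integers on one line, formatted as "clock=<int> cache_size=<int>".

Answer: clock=25 cache_size=1

Derivation:
Op 1: tick 1 -> clock=1.
Op 2: tick 5 -> clock=6.
Op 3: tick 4 -> clock=10.
Op 4: insert e.com -> 10.0.0.1 (expiry=10+10=20). clock=10
Op 5: insert d.com -> 10.0.0.3 (expiry=10+7=17). clock=10
Op 6: insert b.com -> 10.0.0.3 (expiry=10+4=14). clock=10
Op 7: tick 1 -> clock=11.
Op 8: insert b.com -> 10.0.0.1 (expiry=11+3=14). clock=11
Op 9: tick 7 -> clock=18. purged={b.com,d.com}
Op 10: insert e.com -> 10.0.0.2 (expiry=18+5=23). clock=18
Op 11: insert c.com -> 10.0.0.5 (expiry=18+7=25). clock=18
Op 12: insert e.com -> 10.0.0.4 (expiry=18+3=21). clock=18
Op 13: insert f.com -> 10.0.0.5 (expiry=18+9=27). clock=18
Op 14: insert a.com -> 10.0.0.5 (expiry=18+7=25). clock=18
Op 15: tick 1 -> clock=19.
Op 16: tick 2 -> clock=21. purged={e.com}
Op 17: tick 3 -> clock=24.
Op 18: tick 1 -> clock=25. purged={a.com,c.com}
Final clock = 25
Final cache (unexpired): {f.com} -> size=1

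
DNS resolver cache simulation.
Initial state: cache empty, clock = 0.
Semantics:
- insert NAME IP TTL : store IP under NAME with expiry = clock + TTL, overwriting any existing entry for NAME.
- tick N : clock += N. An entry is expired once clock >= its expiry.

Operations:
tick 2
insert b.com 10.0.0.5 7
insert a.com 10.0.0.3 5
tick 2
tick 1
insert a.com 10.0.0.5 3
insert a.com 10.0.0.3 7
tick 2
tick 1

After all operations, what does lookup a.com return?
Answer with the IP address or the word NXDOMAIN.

Answer: 10.0.0.3

Derivation:
Op 1: tick 2 -> clock=2.
Op 2: insert b.com -> 10.0.0.5 (expiry=2+7=9). clock=2
Op 3: insert a.com -> 10.0.0.3 (expiry=2+5=7). clock=2
Op 4: tick 2 -> clock=4.
Op 5: tick 1 -> clock=5.
Op 6: insert a.com -> 10.0.0.5 (expiry=5+3=8). clock=5
Op 7: insert a.com -> 10.0.0.3 (expiry=5+7=12). clock=5
Op 8: tick 2 -> clock=7.
Op 9: tick 1 -> clock=8.
lookup a.com: present, ip=10.0.0.3 expiry=12 > clock=8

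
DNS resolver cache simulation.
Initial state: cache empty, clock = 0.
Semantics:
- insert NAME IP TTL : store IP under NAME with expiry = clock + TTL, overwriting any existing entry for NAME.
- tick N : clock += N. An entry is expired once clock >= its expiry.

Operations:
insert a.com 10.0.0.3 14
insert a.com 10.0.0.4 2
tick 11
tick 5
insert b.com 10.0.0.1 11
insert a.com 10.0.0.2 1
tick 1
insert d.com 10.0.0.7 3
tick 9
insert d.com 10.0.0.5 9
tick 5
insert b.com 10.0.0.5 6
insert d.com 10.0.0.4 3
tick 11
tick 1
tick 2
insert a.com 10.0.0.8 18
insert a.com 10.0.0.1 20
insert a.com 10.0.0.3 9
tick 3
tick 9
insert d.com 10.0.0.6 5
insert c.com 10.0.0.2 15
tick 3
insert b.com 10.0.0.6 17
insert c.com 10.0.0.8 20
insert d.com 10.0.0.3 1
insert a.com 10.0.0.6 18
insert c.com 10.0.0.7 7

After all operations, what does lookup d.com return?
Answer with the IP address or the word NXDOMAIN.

Answer: 10.0.0.3

Derivation:
Op 1: insert a.com -> 10.0.0.3 (expiry=0+14=14). clock=0
Op 2: insert a.com -> 10.0.0.4 (expiry=0+2=2). clock=0
Op 3: tick 11 -> clock=11. purged={a.com}
Op 4: tick 5 -> clock=16.
Op 5: insert b.com -> 10.0.0.1 (expiry=16+11=27). clock=16
Op 6: insert a.com -> 10.0.0.2 (expiry=16+1=17). clock=16
Op 7: tick 1 -> clock=17. purged={a.com}
Op 8: insert d.com -> 10.0.0.7 (expiry=17+3=20). clock=17
Op 9: tick 9 -> clock=26. purged={d.com}
Op 10: insert d.com -> 10.0.0.5 (expiry=26+9=35). clock=26
Op 11: tick 5 -> clock=31. purged={b.com}
Op 12: insert b.com -> 10.0.0.5 (expiry=31+6=37). clock=31
Op 13: insert d.com -> 10.0.0.4 (expiry=31+3=34). clock=31
Op 14: tick 11 -> clock=42. purged={b.com,d.com}
Op 15: tick 1 -> clock=43.
Op 16: tick 2 -> clock=45.
Op 17: insert a.com -> 10.0.0.8 (expiry=45+18=63). clock=45
Op 18: insert a.com -> 10.0.0.1 (expiry=45+20=65). clock=45
Op 19: insert a.com -> 10.0.0.3 (expiry=45+9=54). clock=45
Op 20: tick 3 -> clock=48.
Op 21: tick 9 -> clock=57. purged={a.com}
Op 22: insert d.com -> 10.0.0.6 (expiry=57+5=62). clock=57
Op 23: insert c.com -> 10.0.0.2 (expiry=57+15=72). clock=57
Op 24: tick 3 -> clock=60.
Op 25: insert b.com -> 10.0.0.6 (expiry=60+17=77). clock=60
Op 26: insert c.com -> 10.0.0.8 (expiry=60+20=80). clock=60
Op 27: insert d.com -> 10.0.0.3 (expiry=60+1=61). clock=60
Op 28: insert a.com -> 10.0.0.6 (expiry=60+18=78). clock=60
Op 29: insert c.com -> 10.0.0.7 (expiry=60+7=67). clock=60
lookup d.com: present, ip=10.0.0.3 expiry=61 > clock=60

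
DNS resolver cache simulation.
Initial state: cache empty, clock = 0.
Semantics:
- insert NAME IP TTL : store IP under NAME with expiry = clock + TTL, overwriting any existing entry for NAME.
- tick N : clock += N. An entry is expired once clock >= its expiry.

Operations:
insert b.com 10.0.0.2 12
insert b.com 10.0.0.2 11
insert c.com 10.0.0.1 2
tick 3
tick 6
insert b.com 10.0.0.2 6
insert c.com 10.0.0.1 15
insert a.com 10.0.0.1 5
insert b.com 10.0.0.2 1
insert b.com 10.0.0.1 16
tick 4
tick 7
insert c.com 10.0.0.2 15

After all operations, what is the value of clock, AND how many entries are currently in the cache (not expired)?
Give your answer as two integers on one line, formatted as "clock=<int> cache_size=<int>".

Answer: clock=20 cache_size=2

Derivation:
Op 1: insert b.com -> 10.0.0.2 (expiry=0+12=12). clock=0
Op 2: insert b.com -> 10.0.0.2 (expiry=0+11=11). clock=0
Op 3: insert c.com -> 10.0.0.1 (expiry=0+2=2). clock=0
Op 4: tick 3 -> clock=3. purged={c.com}
Op 5: tick 6 -> clock=9.
Op 6: insert b.com -> 10.0.0.2 (expiry=9+6=15). clock=9
Op 7: insert c.com -> 10.0.0.1 (expiry=9+15=24). clock=9
Op 8: insert a.com -> 10.0.0.1 (expiry=9+5=14). clock=9
Op 9: insert b.com -> 10.0.0.2 (expiry=9+1=10). clock=9
Op 10: insert b.com -> 10.0.0.1 (expiry=9+16=25). clock=9
Op 11: tick 4 -> clock=13.
Op 12: tick 7 -> clock=20. purged={a.com}
Op 13: insert c.com -> 10.0.0.2 (expiry=20+15=35). clock=20
Final clock = 20
Final cache (unexpired): {b.com,c.com} -> size=2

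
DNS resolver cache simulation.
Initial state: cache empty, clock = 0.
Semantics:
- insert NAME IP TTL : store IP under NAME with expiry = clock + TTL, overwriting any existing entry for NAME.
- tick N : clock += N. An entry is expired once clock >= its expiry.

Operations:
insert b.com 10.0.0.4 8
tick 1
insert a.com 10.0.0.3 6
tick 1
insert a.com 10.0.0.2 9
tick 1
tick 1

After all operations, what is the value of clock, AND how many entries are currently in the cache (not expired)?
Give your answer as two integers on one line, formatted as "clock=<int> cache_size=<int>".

Answer: clock=4 cache_size=2

Derivation:
Op 1: insert b.com -> 10.0.0.4 (expiry=0+8=8). clock=0
Op 2: tick 1 -> clock=1.
Op 3: insert a.com -> 10.0.0.3 (expiry=1+6=7). clock=1
Op 4: tick 1 -> clock=2.
Op 5: insert a.com -> 10.0.0.2 (expiry=2+9=11). clock=2
Op 6: tick 1 -> clock=3.
Op 7: tick 1 -> clock=4.
Final clock = 4
Final cache (unexpired): {a.com,b.com} -> size=2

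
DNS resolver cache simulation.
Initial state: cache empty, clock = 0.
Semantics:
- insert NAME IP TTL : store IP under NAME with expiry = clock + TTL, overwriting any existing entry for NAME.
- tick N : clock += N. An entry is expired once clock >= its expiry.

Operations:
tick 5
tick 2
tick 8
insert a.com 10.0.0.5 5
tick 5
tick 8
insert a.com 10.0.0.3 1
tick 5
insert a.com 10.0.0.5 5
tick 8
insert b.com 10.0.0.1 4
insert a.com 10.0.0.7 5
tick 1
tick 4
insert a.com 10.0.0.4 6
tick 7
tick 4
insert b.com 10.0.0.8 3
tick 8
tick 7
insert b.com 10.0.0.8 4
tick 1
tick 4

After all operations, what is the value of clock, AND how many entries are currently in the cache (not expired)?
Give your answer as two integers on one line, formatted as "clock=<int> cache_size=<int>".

Op 1: tick 5 -> clock=5.
Op 2: tick 2 -> clock=7.
Op 3: tick 8 -> clock=15.
Op 4: insert a.com -> 10.0.0.5 (expiry=15+5=20). clock=15
Op 5: tick 5 -> clock=20. purged={a.com}
Op 6: tick 8 -> clock=28.
Op 7: insert a.com -> 10.0.0.3 (expiry=28+1=29). clock=28
Op 8: tick 5 -> clock=33. purged={a.com}
Op 9: insert a.com -> 10.0.0.5 (expiry=33+5=38). clock=33
Op 10: tick 8 -> clock=41. purged={a.com}
Op 11: insert b.com -> 10.0.0.1 (expiry=41+4=45). clock=41
Op 12: insert a.com -> 10.0.0.7 (expiry=41+5=46). clock=41
Op 13: tick 1 -> clock=42.
Op 14: tick 4 -> clock=46. purged={a.com,b.com}
Op 15: insert a.com -> 10.0.0.4 (expiry=46+6=52). clock=46
Op 16: tick 7 -> clock=53. purged={a.com}
Op 17: tick 4 -> clock=57.
Op 18: insert b.com -> 10.0.0.8 (expiry=57+3=60). clock=57
Op 19: tick 8 -> clock=65. purged={b.com}
Op 20: tick 7 -> clock=72.
Op 21: insert b.com -> 10.0.0.8 (expiry=72+4=76). clock=72
Op 22: tick 1 -> clock=73.
Op 23: tick 4 -> clock=77. purged={b.com}
Final clock = 77
Final cache (unexpired): {} -> size=0

Answer: clock=77 cache_size=0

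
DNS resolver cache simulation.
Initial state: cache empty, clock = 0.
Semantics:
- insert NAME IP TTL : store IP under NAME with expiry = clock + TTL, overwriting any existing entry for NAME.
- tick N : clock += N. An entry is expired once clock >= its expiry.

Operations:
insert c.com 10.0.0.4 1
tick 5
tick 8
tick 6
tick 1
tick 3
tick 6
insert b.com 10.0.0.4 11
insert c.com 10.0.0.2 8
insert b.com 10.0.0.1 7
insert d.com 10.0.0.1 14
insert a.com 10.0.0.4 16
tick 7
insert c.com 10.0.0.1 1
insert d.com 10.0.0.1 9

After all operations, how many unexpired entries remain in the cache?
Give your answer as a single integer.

Op 1: insert c.com -> 10.0.0.4 (expiry=0+1=1). clock=0
Op 2: tick 5 -> clock=5. purged={c.com}
Op 3: tick 8 -> clock=13.
Op 4: tick 6 -> clock=19.
Op 5: tick 1 -> clock=20.
Op 6: tick 3 -> clock=23.
Op 7: tick 6 -> clock=29.
Op 8: insert b.com -> 10.0.0.4 (expiry=29+11=40). clock=29
Op 9: insert c.com -> 10.0.0.2 (expiry=29+8=37). clock=29
Op 10: insert b.com -> 10.0.0.1 (expiry=29+7=36). clock=29
Op 11: insert d.com -> 10.0.0.1 (expiry=29+14=43). clock=29
Op 12: insert a.com -> 10.0.0.4 (expiry=29+16=45). clock=29
Op 13: tick 7 -> clock=36. purged={b.com}
Op 14: insert c.com -> 10.0.0.1 (expiry=36+1=37). clock=36
Op 15: insert d.com -> 10.0.0.1 (expiry=36+9=45). clock=36
Final cache (unexpired): {a.com,c.com,d.com} -> size=3

Answer: 3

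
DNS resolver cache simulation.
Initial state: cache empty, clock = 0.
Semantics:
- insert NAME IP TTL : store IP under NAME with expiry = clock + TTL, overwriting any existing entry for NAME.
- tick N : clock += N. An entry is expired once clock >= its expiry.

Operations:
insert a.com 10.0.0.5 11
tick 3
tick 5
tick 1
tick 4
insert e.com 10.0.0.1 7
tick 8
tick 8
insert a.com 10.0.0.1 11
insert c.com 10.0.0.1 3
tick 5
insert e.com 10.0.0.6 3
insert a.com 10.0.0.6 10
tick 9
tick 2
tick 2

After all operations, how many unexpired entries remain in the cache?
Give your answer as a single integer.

Answer: 0

Derivation:
Op 1: insert a.com -> 10.0.0.5 (expiry=0+11=11). clock=0
Op 2: tick 3 -> clock=3.
Op 3: tick 5 -> clock=8.
Op 4: tick 1 -> clock=9.
Op 5: tick 4 -> clock=13. purged={a.com}
Op 6: insert e.com -> 10.0.0.1 (expiry=13+7=20). clock=13
Op 7: tick 8 -> clock=21. purged={e.com}
Op 8: tick 8 -> clock=29.
Op 9: insert a.com -> 10.0.0.1 (expiry=29+11=40). clock=29
Op 10: insert c.com -> 10.0.0.1 (expiry=29+3=32). clock=29
Op 11: tick 5 -> clock=34. purged={c.com}
Op 12: insert e.com -> 10.0.0.6 (expiry=34+3=37). clock=34
Op 13: insert a.com -> 10.0.0.6 (expiry=34+10=44). clock=34
Op 14: tick 9 -> clock=43. purged={e.com}
Op 15: tick 2 -> clock=45. purged={a.com}
Op 16: tick 2 -> clock=47.
Final cache (unexpired): {} -> size=0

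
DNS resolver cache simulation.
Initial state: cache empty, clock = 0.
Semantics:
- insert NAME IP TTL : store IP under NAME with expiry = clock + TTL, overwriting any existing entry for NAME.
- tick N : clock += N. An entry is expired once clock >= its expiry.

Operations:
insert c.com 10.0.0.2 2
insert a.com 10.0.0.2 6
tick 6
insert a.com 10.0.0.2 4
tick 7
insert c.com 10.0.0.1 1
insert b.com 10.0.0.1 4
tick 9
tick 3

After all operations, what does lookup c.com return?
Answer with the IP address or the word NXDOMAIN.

Answer: NXDOMAIN

Derivation:
Op 1: insert c.com -> 10.0.0.2 (expiry=0+2=2). clock=0
Op 2: insert a.com -> 10.0.0.2 (expiry=0+6=6). clock=0
Op 3: tick 6 -> clock=6. purged={a.com,c.com}
Op 4: insert a.com -> 10.0.0.2 (expiry=6+4=10). clock=6
Op 5: tick 7 -> clock=13. purged={a.com}
Op 6: insert c.com -> 10.0.0.1 (expiry=13+1=14). clock=13
Op 7: insert b.com -> 10.0.0.1 (expiry=13+4=17). clock=13
Op 8: tick 9 -> clock=22. purged={b.com,c.com}
Op 9: tick 3 -> clock=25.
lookup c.com: not in cache (expired or never inserted)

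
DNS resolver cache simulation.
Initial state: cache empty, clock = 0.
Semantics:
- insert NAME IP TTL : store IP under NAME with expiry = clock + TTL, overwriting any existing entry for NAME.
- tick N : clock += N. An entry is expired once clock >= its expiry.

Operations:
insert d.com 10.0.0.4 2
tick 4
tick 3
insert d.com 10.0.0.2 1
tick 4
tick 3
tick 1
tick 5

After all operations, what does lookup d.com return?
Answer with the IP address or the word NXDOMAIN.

Op 1: insert d.com -> 10.0.0.4 (expiry=0+2=2). clock=0
Op 2: tick 4 -> clock=4. purged={d.com}
Op 3: tick 3 -> clock=7.
Op 4: insert d.com -> 10.0.0.2 (expiry=7+1=8). clock=7
Op 5: tick 4 -> clock=11. purged={d.com}
Op 6: tick 3 -> clock=14.
Op 7: tick 1 -> clock=15.
Op 8: tick 5 -> clock=20.
lookup d.com: not in cache (expired or never inserted)

Answer: NXDOMAIN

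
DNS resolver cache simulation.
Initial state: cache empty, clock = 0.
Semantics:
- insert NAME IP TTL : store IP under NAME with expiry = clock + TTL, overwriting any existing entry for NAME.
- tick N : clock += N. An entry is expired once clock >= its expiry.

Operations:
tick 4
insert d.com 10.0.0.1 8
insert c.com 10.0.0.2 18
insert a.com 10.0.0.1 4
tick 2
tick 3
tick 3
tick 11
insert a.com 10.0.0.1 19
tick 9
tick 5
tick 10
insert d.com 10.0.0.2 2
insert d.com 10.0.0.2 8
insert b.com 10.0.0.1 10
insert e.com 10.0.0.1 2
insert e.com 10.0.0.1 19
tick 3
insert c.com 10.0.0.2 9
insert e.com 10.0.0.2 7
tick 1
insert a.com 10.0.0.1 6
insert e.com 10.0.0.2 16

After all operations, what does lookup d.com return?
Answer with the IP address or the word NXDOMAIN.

Answer: 10.0.0.2

Derivation:
Op 1: tick 4 -> clock=4.
Op 2: insert d.com -> 10.0.0.1 (expiry=4+8=12). clock=4
Op 3: insert c.com -> 10.0.0.2 (expiry=4+18=22). clock=4
Op 4: insert a.com -> 10.0.0.1 (expiry=4+4=8). clock=4
Op 5: tick 2 -> clock=6.
Op 6: tick 3 -> clock=9. purged={a.com}
Op 7: tick 3 -> clock=12. purged={d.com}
Op 8: tick 11 -> clock=23. purged={c.com}
Op 9: insert a.com -> 10.0.0.1 (expiry=23+19=42). clock=23
Op 10: tick 9 -> clock=32.
Op 11: tick 5 -> clock=37.
Op 12: tick 10 -> clock=47. purged={a.com}
Op 13: insert d.com -> 10.0.0.2 (expiry=47+2=49). clock=47
Op 14: insert d.com -> 10.0.0.2 (expiry=47+8=55). clock=47
Op 15: insert b.com -> 10.0.0.1 (expiry=47+10=57). clock=47
Op 16: insert e.com -> 10.0.0.1 (expiry=47+2=49). clock=47
Op 17: insert e.com -> 10.0.0.1 (expiry=47+19=66). clock=47
Op 18: tick 3 -> clock=50.
Op 19: insert c.com -> 10.0.0.2 (expiry=50+9=59). clock=50
Op 20: insert e.com -> 10.0.0.2 (expiry=50+7=57). clock=50
Op 21: tick 1 -> clock=51.
Op 22: insert a.com -> 10.0.0.1 (expiry=51+6=57). clock=51
Op 23: insert e.com -> 10.0.0.2 (expiry=51+16=67). clock=51
lookup d.com: present, ip=10.0.0.2 expiry=55 > clock=51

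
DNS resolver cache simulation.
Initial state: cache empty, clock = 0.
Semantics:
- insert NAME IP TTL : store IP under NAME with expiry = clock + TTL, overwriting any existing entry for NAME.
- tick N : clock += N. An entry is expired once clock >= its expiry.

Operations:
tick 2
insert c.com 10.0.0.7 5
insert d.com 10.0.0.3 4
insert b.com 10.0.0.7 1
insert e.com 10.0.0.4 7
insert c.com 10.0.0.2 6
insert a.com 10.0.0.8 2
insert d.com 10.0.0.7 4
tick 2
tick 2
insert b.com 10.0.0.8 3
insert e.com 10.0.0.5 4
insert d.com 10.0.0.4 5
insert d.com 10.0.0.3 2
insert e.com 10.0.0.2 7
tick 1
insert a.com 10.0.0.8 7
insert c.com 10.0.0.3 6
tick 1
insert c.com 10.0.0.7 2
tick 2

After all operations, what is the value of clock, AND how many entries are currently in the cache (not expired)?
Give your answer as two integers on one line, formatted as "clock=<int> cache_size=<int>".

Op 1: tick 2 -> clock=2.
Op 2: insert c.com -> 10.0.0.7 (expiry=2+5=7). clock=2
Op 3: insert d.com -> 10.0.0.3 (expiry=2+4=6). clock=2
Op 4: insert b.com -> 10.0.0.7 (expiry=2+1=3). clock=2
Op 5: insert e.com -> 10.0.0.4 (expiry=2+7=9). clock=2
Op 6: insert c.com -> 10.0.0.2 (expiry=2+6=8). clock=2
Op 7: insert a.com -> 10.0.0.8 (expiry=2+2=4). clock=2
Op 8: insert d.com -> 10.0.0.7 (expiry=2+4=6). clock=2
Op 9: tick 2 -> clock=4. purged={a.com,b.com}
Op 10: tick 2 -> clock=6. purged={d.com}
Op 11: insert b.com -> 10.0.0.8 (expiry=6+3=9). clock=6
Op 12: insert e.com -> 10.0.0.5 (expiry=6+4=10). clock=6
Op 13: insert d.com -> 10.0.0.4 (expiry=6+5=11). clock=6
Op 14: insert d.com -> 10.0.0.3 (expiry=6+2=8). clock=6
Op 15: insert e.com -> 10.0.0.2 (expiry=6+7=13). clock=6
Op 16: tick 1 -> clock=7.
Op 17: insert a.com -> 10.0.0.8 (expiry=7+7=14). clock=7
Op 18: insert c.com -> 10.0.0.3 (expiry=7+6=13). clock=7
Op 19: tick 1 -> clock=8. purged={d.com}
Op 20: insert c.com -> 10.0.0.7 (expiry=8+2=10). clock=8
Op 21: tick 2 -> clock=10. purged={b.com,c.com}
Final clock = 10
Final cache (unexpired): {a.com,e.com} -> size=2

Answer: clock=10 cache_size=2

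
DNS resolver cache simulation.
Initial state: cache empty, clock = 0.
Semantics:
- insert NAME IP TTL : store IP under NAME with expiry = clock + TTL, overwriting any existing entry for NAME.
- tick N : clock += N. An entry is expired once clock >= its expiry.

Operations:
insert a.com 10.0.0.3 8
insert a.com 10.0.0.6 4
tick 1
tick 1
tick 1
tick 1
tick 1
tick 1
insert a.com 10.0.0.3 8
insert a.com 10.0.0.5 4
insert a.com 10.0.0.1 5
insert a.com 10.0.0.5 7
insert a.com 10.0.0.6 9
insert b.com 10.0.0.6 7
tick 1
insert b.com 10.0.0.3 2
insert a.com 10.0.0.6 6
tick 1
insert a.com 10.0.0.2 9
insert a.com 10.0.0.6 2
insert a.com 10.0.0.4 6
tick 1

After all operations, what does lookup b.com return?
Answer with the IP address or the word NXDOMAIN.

Op 1: insert a.com -> 10.0.0.3 (expiry=0+8=8). clock=0
Op 2: insert a.com -> 10.0.0.6 (expiry=0+4=4). clock=0
Op 3: tick 1 -> clock=1.
Op 4: tick 1 -> clock=2.
Op 5: tick 1 -> clock=3.
Op 6: tick 1 -> clock=4. purged={a.com}
Op 7: tick 1 -> clock=5.
Op 8: tick 1 -> clock=6.
Op 9: insert a.com -> 10.0.0.3 (expiry=6+8=14). clock=6
Op 10: insert a.com -> 10.0.0.5 (expiry=6+4=10). clock=6
Op 11: insert a.com -> 10.0.0.1 (expiry=6+5=11). clock=6
Op 12: insert a.com -> 10.0.0.5 (expiry=6+7=13). clock=6
Op 13: insert a.com -> 10.0.0.6 (expiry=6+9=15). clock=6
Op 14: insert b.com -> 10.0.0.6 (expiry=6+7=13). clock=6
Op 15: tick 1 -> clock=7.
Op 16: insert b.com -> 10.0.0.3 (expiry=7+2=9). clock=7
Op 17: insert a.com -> 10.0.0.6 (expiry=7+6=13). clock=7
Op 18: tick 1 -> clock=8.
Op 19: insert a.com -> 10.0.0.2 (expiry=8+9=17). clock=8
Op 20: insert a.com -> 10.0.0.6 (expiry=8+2=10). clock=8
Op 21: insert a.com -> 10.0.0.4 (expiry=8+6=14). clock=8
Op 22: tick 1 -> clock=9. purged={b.com}
lookup b.com: not in cache (expired or never inserted)

Answer: NXDOMAIN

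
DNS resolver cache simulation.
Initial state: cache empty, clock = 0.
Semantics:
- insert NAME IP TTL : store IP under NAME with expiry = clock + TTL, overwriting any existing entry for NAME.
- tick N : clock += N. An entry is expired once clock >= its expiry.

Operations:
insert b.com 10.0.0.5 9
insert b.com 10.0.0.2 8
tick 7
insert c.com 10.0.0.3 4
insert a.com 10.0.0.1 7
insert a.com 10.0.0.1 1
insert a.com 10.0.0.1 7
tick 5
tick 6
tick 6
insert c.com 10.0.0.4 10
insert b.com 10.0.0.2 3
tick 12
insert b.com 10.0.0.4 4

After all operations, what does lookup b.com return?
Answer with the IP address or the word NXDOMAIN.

Answer: 10.0.0.4

Derivation:
Op 1: insert b.com -> 10.0.0.5 (expiry=0+9=9). clock=0
Op 2: insert b.com -> 10.0.0.2 (expiry=0+8=8). clock=0
Op 3: tick 7 -> clock=7.
Op 4: insert c.com -> 10.0.0.3 (expiry=7+4=11). clock=7
Op 5: insert a.com -> 10.0.0.1 (expiry=7+7=14). clock=7
Op 6: insert a.com -> 10.0.0.1 (expiry=7+1=8). clock=7
Op 7: insert a.com -> 10.0.0.1 (expiry=7+7=14). clock=7
Op 8: tick 5 -> clock=12. purged={b.com,c.com}
Op 9: tick 6 -> clock=18. purged={a.com}
Op 10: tick 6 -> clock=24.
Op 11: insert c.com -> 10.0.0.4 (expiry=24+10=34). clock=24
Op 12: insert b.com -> 10.0.0.2 (expiry=24+3=27). clock=24
Op 13: tick 12 -> clock=36. purged={b.com,c.com}
Op 14: insert b.com -> 10.0.0.4 (expiry=36+4=40). clock=36
lookup b.com: present, ip=10.0.0.4 expiry=40 > clock=36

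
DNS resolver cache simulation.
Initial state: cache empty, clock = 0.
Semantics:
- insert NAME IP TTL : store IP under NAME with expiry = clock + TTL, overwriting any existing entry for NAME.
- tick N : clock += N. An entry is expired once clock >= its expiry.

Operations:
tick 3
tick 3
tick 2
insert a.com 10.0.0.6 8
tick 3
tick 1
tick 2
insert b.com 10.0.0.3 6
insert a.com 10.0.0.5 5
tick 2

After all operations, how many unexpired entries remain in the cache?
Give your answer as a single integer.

Op 1: tick 3 -> clock=3.
Op 2: tick 3 -> clock=6.
Op 3: tick 2 -> clock=8.
Op 4: insert a.com -> 10.0.0.6 (expiry=8+8=16). clock=8
Op 5: tick 3 -> clock=11.
Op 6: tick 1 -> clock=12.
Op 7: tick 2 -> clock=14.
Op 8: insert b.com -> 10.0.0.3 (expiry=14+6=20). clock=14
Op 9: insert a.com -> 10.0.0.5 (expiry=14+5=19). clock=14
Op 10: tick 2 -> clock=16.
Final cache (unexpired): {a.com,b.com} -> size=2

Answer: 2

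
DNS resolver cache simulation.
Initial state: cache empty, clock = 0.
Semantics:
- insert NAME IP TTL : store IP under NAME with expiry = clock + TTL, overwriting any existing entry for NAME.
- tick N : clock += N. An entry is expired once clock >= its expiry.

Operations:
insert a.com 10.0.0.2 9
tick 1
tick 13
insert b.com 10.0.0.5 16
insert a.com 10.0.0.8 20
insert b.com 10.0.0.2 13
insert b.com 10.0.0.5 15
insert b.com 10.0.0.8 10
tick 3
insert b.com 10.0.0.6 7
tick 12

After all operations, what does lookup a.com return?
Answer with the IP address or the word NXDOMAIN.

Answer: 10.0.0.8

Derivation:
Op 1: insert a.com -> 10.0.0.2 (expiry=0+9=9). clock=0
Op 2: tick 1 -> clock=1.
Op 3: tick 13 -> clock=14. purged={a.com}
Op 4: insert b.com -> 10.0.0.5 (expiry=14+16=30). clock=14
Op 5: insert a.com -> 10.0.0.8 (expiry=14+20=34). clock=14
Op 6: insert b.com -> 10.0.0.2 (expiry=14+13=27). clock=14
Op 7: insert b.com -> 10.0.0.5 (expiry=14+15=29). clock=14
Op 8: insert b.com -> 10.0.0.8 (expiry=14+10=24). clock=14
Op 9: tick 3 -> clock=17.
Op 10: insert b.com -> 10.0.0.6 (expiry=17+7=24). clock=17
Op 11: tick 12 -> clock=29. purged={b.com}
lookup a.com: present, ip=10.0.0.8 expiry=34 > clock=29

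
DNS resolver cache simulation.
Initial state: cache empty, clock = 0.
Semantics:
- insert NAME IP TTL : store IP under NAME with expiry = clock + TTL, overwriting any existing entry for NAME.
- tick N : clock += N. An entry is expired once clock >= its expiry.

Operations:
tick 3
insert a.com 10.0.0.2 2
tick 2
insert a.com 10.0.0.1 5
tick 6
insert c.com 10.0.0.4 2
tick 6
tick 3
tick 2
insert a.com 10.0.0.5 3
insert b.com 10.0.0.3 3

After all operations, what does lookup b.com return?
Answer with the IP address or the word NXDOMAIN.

Answer: 10.0.0.3

Derivation:
Op 1: tick 3 -> clock=3.
Op 2: insert a.com -> 10.0.0.2 (expiry=3+2=5). clock=3
Op 3: tick 2 -> clock=5. purged={a.com}
Op 4: insert a.com -> 10.0.0.1 (expiry=5+5=10). clock=5
Op 5: tick 6 -> clock=11. purged={a.com}
Op 6: insert c.com -> 10.0.0.4 (expiry=11+2=13). clock=11
Op 7: tick 6 -> clock=17. purged={c.com}
Op 8: tick 3 -> clock=20.
Op 9: tick 2 -> clock=22.
Op 10: insert a.com -> 10.0.0.5 (expiry=22+3=25). clock=22
Op 11: insert b.com -> 10.0.0.3 (expiry=22+3=25). clock=22
lookup b.com: present, ip=10.0.0.3 expiry=25 > clock=22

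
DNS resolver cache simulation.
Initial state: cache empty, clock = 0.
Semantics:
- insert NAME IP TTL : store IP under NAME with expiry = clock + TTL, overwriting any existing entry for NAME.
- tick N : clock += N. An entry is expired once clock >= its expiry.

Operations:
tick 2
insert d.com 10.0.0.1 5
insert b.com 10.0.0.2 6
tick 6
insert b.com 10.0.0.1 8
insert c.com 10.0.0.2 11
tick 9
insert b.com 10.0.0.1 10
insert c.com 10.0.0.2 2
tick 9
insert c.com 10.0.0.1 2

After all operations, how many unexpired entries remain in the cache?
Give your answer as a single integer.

Op 1: tick 2 -> clock=2.
Op 2: insert d.com -> 10.0.0.1 (expiry=2+5=7). clock=2
Op 3: insert b.com -> 10.0.0.2 (expiry=2+6=8). clock=2
Op 4: tick 6 -> clock=8. purged={b.com,d.com}
Op 5: insert b.com -> 10.0.0.1 (expiry=8+8=16). clock=8
Op 6: insert c.com -> 10.0.0.2 (expiry=8+11=19). clock=8
Op 7: tick 9 -> clock=17. purged={b.com}
Op 8: insert b.com -> 10.0.0.1 (expiry=17+10=27). clock=17
Op 9: insert c.com -> 10.0.0.2 (expiry=17+2=19). clock=17
Op 10: tick 9 -> clock=26. purged={c.com}
Op 11: insert c.com -> 10.0.0.1 (expiry=26+2=28). clock=26
Final cache (unexpired): {b.com,c.com} -> size=2

Answer: 2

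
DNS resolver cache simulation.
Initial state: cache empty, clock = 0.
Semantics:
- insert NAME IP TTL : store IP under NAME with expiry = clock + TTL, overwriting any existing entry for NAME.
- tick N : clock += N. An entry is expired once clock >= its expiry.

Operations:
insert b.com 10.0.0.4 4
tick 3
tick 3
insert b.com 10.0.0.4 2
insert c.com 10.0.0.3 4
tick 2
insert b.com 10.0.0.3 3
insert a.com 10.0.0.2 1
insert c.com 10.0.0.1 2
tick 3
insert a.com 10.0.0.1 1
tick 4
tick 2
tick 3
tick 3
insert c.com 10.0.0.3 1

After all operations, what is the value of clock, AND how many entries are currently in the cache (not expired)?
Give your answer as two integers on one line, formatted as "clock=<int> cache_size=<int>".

Op 1: insert b.com -> 10.0.0.4 (expiry=0+4=4). clock=0
Op 2: tick 3 -> clock=3.
Op 3: tick 3 -> clock=6. purged={b.com}
Op 4: insert b.com -> 10.0.0.4 (expiry=6+2=8). clock=6
Op 5: insert c.com -> 10.0.0.3 (expiry=6+4=10). clock=6
Op 6: tick 2 -> clock=8. purged={b.com}
Op 7: insert b.com -> 10.0.0.3 (expiry=8+3=11). clock=8
Op 8: insert a.com -> 10.0.0.2 (expiry=8+1=9). clock=8
Op 9: insert c.com -> 10.0.0.1 (expiry=8+2=10). clock=8
Op 10: tick 3 -> clock=11. purged={a.com,b.com,c.com}
Op 11: insert a.com -> 10.0.0.1 (expiry=11+1=12). clock=11
Op 12: tick 4 -> clock=15. purged={a.com}
Op 13: tick 2 -> clock=17.
Op 14: tick 3 -> clock=20.
Op 15: tick 3 -> clock=23.
Op 16: insert c.com -> 10.0.0.3 (expiry=23+1=24). clock=23
Final clock = 23
Final cache (unexpired): {c.com} -> size=1

Answer: clock=23 cache_size=1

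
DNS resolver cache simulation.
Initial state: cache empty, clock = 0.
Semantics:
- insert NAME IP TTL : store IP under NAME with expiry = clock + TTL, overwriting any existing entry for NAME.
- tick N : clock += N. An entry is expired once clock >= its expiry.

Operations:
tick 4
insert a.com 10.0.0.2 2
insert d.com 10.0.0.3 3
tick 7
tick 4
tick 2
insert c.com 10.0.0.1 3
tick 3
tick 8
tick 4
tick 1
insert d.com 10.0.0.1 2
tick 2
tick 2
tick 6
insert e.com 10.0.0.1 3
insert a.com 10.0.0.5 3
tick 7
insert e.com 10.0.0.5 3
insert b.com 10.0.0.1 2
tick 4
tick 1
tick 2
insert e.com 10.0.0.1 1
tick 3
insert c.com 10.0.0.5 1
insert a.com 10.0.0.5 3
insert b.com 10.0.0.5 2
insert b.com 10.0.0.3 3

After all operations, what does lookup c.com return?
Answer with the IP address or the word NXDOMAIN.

Op 1: tick 4 -> clock=4.
Op 2: insert a.com -> 10.0.0.2 (expiry=4+2=6). clock=4
Op 3: insert d.com -> 10.0.0.3 (expiry=4+3=7). clock=4
Op 4: tick 7 -> clock=11. purged={a.com,d.com}
Op 5: tick 4 -> clock=15.
Op 6: tick 2 -> clock=17.
Op 7: insert c.com -> 10.0.0.1 (expiry=17+3=20). clock=17
Op 8: tick 3 -> clock=20. purged={c.com}
Op 9: tick 8 -> clock=28.
Op 10: tick 4 -> clock=32.
Op 11: tick 1 -> clock=33.
Op 12: insert d.com -> 10.0.0.1 (expiry=33+2=35). clock=33
Op 13: tick 2 -> clock=35. purged={d.com}
Op 14: tick 2 -> clock=37.
Op 15: tick 6 -> clock=43.
Op 16: insert e.com -> 10.0.0.1 (expiry=43+3=46). clock=43
Op 17: insert a.com -> 10.0.0.5 (expiry=43+3=46). clock=43
Op 18: tick 7 -> clock=50. purged={a.com,e.com}
Op 19: insert e.com -> 10.0.0.5 (expiry=50+3=53). clock=50
Op 20: insert b.com -> 10.0.0.1 (expiry=50+2=52). clock=50
Op 21: tick 4 -> clock=54. purged={b.com,e.com}
Op 22: tick 1 -> clock=55.
Op 23: tick 2 -> clock=57.
Op 24: insert e.com -> 10.0.0.1 (expiry=57+1=58). clock=57
Op 25: tick 3 -> clock=60. purged={e.com}
Op 26: insert c.com -> 10.0.0.5 (expiry=60+1=61). clock=60
Op 27: insert a.com -> 10.0.0.5 (expiry=60+3=63). clock=60
Op 28: insert b.com -> 10.0.0.5 (expiry=60+2=62). clock=60
Op 29: insert b.com -> 10.0.0.3 (expiry=60+3=63). clock=60
lookup c.com: present, ip=10.0.0.5 expiry=61 > clock=60

Answer: 10.0.0.5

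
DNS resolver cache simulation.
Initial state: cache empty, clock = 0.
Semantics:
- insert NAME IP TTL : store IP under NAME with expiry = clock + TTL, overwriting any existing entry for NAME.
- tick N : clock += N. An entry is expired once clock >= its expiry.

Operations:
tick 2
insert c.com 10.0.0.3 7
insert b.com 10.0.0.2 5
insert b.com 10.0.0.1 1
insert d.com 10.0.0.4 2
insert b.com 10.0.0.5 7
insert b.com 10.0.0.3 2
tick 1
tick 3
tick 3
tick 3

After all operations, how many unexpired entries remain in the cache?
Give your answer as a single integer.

Answer: 0

Derivation:
Op 1: tick 2 -> clock=2.
Op 2: insert c.com -> 10.0.0.3 (expiry=2+7=9). clock=2
Op 3: insert b.com -> 10.0.0.2 (expiry=2+5=7). clock=2
Op 4: insert b.com -> 10.0.0.1 (expiry=2+1=3). clock=2
Op 5: insert d.com -> 10.0.0.4 (expiry=2+2=4). clock=2
Op 6: insert b.com -> 10.0.0.5 (expiry=2+7=9). clock=2
Op 7: insert b.com -> 10.0.0.3 (expiry=2+2=4). clock=2
Op 8: tick 1 -> clock=3.
Op 9: tick 3 -> clock=6. purged={b.com,d.com}
Op 10: tick 3 -> clock=9. purged={c.com}
Op 11: tick 3 -> clock=12.
Final cache (unexpired): {} -> size=0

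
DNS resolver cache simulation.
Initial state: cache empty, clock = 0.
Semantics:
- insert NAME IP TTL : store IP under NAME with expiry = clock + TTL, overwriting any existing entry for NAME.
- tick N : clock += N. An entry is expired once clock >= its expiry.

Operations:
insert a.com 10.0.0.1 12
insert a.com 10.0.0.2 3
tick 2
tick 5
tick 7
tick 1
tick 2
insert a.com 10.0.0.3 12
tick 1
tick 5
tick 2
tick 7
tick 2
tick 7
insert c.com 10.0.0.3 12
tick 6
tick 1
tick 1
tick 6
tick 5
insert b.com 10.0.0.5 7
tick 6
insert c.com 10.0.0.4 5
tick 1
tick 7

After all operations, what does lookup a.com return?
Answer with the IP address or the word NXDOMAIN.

Answer: NXDOMAIN

Derivation:
Op 1: insert a.com -> 10.0.0.1 (expiry=0+12=12). clock=0
Op 2: insert a.com -> 10.0.0.2 (expiry=0+3=3). clock=0
Op 3: tick 2 -> clock=2.
Op 4: tick 5 -> clock=7. purged={a.com}
Op 5: tick 7 -> clock=14.
Op 6: tick 1 -> clock=15.
Op 7: tick 2 -> clock=17.
Op 8: insert a.com -> 10.0.0.3 (expiry=17+12=29). clock=17
Op 9: tick 1 -> clock=18.
Op 10: tick 5 -> clock=23.
Op 11: tick 2 -> clock=25.
Op 12: tick 7 -> clock=32. purged={a.com}
Op 13: tick 2 -> clock=34.
Op 14: tick 7 -> clock=41.
Op 15: insert c.com -> 10.0.0.3 (expiry=41+12=53). clock=41
Op 16: tick 6 -> clock=47.
Op 17: tick 1 -> clock=48.
Op 18: tick 1 -> clock=49.
Op 19: tick 6 -> clock=55. purged={c.com}
Op 20: tick 5 -> clock=60.
Op 21: insert b.com -> 10.0.0.5 (expiry=60+7=67). clock=60
Op 22: tick 6 -> clock=66.
Op 23: insert c.com -> 10.0.0.4 (expiry=66+5=71). clock=66
Op 24: tick 1 -> clock=67. purged={b.com}
Op 25: tick 7 -> clock=74. purged={c.com}
lookup a.com: not in cache (expired or never inserted)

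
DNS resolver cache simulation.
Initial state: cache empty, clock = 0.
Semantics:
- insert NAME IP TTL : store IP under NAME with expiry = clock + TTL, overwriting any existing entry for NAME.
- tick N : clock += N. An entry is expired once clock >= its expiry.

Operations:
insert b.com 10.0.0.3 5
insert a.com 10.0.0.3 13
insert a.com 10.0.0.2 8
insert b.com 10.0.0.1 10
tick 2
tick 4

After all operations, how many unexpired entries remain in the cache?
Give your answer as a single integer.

Answer: 2

Derivation:
Op 1: insert b.com -> 10.0.0.3 (expiry=0+5=5). clock=0
Op 2: insert a.com -> 10.0.0.3 (expiry=0+13=13). clock=0
Op 3: insert a.com -> 10.0.0.2 (expiry=0+8=8). clock=0
Op 4: insert b.com -> 10.0.0.1 (expiry=0+10=10). clock=0
Op 5: tick 2 -> clock=2.
Op 6: tick 4 -> clock=6.
Final cache (unexpired): {a.com,b.com} -> size=2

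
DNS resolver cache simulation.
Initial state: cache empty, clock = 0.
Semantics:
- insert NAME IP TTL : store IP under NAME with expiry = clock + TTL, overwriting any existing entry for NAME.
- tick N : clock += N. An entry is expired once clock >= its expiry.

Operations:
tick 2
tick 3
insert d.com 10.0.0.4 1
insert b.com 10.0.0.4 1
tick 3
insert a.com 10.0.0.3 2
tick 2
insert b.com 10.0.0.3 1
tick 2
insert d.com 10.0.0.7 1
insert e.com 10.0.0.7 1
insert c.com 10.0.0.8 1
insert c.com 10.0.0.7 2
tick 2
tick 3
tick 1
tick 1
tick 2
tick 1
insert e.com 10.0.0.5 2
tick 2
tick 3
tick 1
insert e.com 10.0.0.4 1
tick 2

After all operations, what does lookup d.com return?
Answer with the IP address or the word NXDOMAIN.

Op 1: tick 2 -> clock=2.
Op 2: tick 3 -> clock=5.
Op 3: insert d.com -> 10.0.0.4 (expiry=5+1=6). clock=5
Op 4: insert b.com -> 10.0.0.4 (expiry=5+1=6). clock=5
Op 5: tick 3 -> clock=8. purged={b.com,d.com}
Op 6: insert a.com -> 10.0.0.3 (expiry=8+2=10). clock=8
Op 7: tick 2 -> clock=10. purged={a.com}
Op 8: insert b.com -> 10.0.0.3 (expiry=10+1=11). clock=10
Op 9: tick 2 -> clock=12. purged={b.com}
Op 10: insert d.com -> 10.0.0.7 (expiry=12+1=13). clock=12
Op 11: insert e.com -> 10.0.0.7 (expiry=12+1=13). clock=12
Op 12: insert c.com -> 10.0.0.8 (expiry=12+1=13). clock=12
Op 13: insert c.com -> 10.0.0.7 (expiry=12+2=14). clock=12
Op 14: tick 2 -> clock=14. purged={c.com,d.com,e.com}
Op 15: tick 3 -> clock=17.
Op 16: tick 1 -> clock=18.
Op 17: tick 1 -> clock=19.
Op 18: tick 2 -> clock=21.
Op 19: tick 1 -> clock=22.
Op 20: insert e.com -> 10.0.0.5 (expiry=22+2=24). clock=22
Op 21: tick 2 -> clock=24. purged={e.com}
Op 22: tick 3 -> clock=27.
Op 23: tick 1 -> clock=28.
Op 24: insert e.com -> 10.0.0.4 (expiry=28+1=29). clock=28
Op 25: tick 2 -> clock=30. purged={e.com}
lookup d.com: not in cache (expired or never inserted)

Answer: NXDOMAIN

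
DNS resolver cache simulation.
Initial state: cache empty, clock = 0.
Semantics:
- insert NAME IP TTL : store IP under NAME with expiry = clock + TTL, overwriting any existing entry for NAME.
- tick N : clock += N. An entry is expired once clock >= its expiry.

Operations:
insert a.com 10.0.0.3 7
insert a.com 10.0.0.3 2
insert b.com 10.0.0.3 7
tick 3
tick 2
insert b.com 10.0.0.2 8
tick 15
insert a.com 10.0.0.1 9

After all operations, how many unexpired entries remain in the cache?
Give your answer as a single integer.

Op 1: insert a.com -> 10.0.0.3 (expiry=0+7=7). clock=0
Op 2: insert a.com -> 10.0.0.3 (expiry=0+2=2). clock=0
Op 3: insert b.com -> 10.0.0.3 (expiry=0+7=7). clock=0
Op 4: tick 3 -> clock=3. purged={a.com}
Op 5: tick 2 -> clock=5.
Op 6: insert b.com -> 10.0.0.2 (expiry=5+8=13). clock=5
Op 7: tick 15 -> clock=20. purged={b.com}
Op 8: insert a.com -> 10.0.0.1 (expiry=20+9=29). clock=20
Final cache (unexpired): {a.com} -> size=1

Answer: 1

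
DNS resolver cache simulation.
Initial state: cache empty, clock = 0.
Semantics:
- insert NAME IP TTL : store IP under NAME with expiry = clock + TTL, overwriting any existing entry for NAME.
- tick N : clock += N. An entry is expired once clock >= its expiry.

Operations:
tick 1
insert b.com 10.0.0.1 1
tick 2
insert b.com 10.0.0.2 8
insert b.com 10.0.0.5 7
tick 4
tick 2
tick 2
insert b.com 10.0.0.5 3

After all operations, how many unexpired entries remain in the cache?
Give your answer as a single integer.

Op 1: tick 1 -> clock=1.
Op 2: insert b.com -> 10.0.0.1 (expiry=1+1=2). clock=1
Op 3: tick 2 -> clock=3. purged={b.com}
Op 4: insert b.com -> 10.0.0.2 (expiry=3+8=11). clock=3
Op 5: insert b.com -> 10.0.0.5 (expiry=3+7=10). clock=3
Op 6: tick 4 -> clock=7.
Op 7: tick 2 -> clock=9.
Op 8: tick 2 -> clock=11. purged={b.com}
Op 9: insert b.com -> 10.0.0.5 (expiry=11+3=14). clock=11
Final cache (unexpired): {b.com} -> size=1

Answer: 1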